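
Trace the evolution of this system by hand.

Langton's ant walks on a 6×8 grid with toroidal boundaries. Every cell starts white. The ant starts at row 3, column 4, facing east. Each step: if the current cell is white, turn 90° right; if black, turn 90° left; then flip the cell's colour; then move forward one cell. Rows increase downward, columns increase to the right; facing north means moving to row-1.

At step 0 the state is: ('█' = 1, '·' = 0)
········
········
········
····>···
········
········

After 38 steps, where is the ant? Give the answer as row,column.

gen 0: ········
········
········
····>···
········
········
gen 1: ········
········
········
····█···
····v···
········
gen 2: ········
········
········
····█···
···<█···
········
gen 3: ········
········
········
···^█···
···██···
········
gen 4: ········
········
········
···█>···
···██···
········
gen 5: ········
········
····^···
···█····
···██···
········
gen 6: ········
········
····█>··
···█····
···██···
········
gen 7: ········
········
····██··
···█·v··
···██···
········
gen 8: ········
········
····██··
···█<█··
···██···
········
gen 9: ········
········
····^█··
···███··
···██···
········
gen 10: ········
········
···<·█··
···███··
···██···
········
gen 11: ········
···^····
···█·█··
···███··
···██···
········
gen 12: ········
···█>···
···█·█··
···███··
···██···
········
gen 13: ········
···██···
···█v█··
···███··
···██···
········
gen 14: ········
···██···
···<██··
···███··
···██···
········
gen 15: ········
···██···
····██··
···v██··
···██···
········
gen 16: ········
···██···
····██··
····>█··
···██···
········
gen 17: ········
···██···
····^█··
·····█··
···██···
········
gen 18: ········
···██···
···<·█··
·····█··
···██···
········
gen 19: ········
···^█···
···█·█··
·····█··
···██···
········
gen 20: ········
··<·█···
···█·█··
·····█··
···██···
········
gen 21: ··^·····
··█·█···
···█·█··
·····█··
···██···
········
gen 22: ··█>····
··█·█···
···█·█··
·····█··
···██···
········
gen 23: ··██····
··█v█···
···█·█··
·····█··
···██···
········
gen 24: ··██····
··<██···
···█·█··
·····█··
···██···
········
gen 25: ··██····
···██···
··v█·█··
·····█··
···██···
········
gen 26: ··██····
···██···
·<██·█··
·····█··
···██···
········
gen 27: ··██····
·^·██···
·███·█··
·····█··
···██···
········
gen 28: ··██····
·█>██···
·███·█··
·····█··
···██···
········
gen 29: ··██····
·████···
·█v█·█··
·····█··
···██···
········
gen 30: ··██····
·████···
·█·>·█··
·····█··
···██···
········
gen 31: ··██····
·██^█···
·█···█··
·····█··
···██···
········
gen 32: ··██····
·█<·█···
·█···█··
·····█··
···██···
········
gen 33: ··██····
·█··█···
·█v··█··
·····█··
···██···
········
gen 34: ··██····
·█··█···
·<█··█··
·····█··
···██···
········
gen 35: ··██····
·█··█···
··█··█··
·v···█··
···██···
········
gen 36: ··██····
·█··█···
··█··█··
<█···█··
···██···
········
gen 37: ··██····
·█··█···
^·█··█··
██···█··
···██···
········
gen 38: ··██····
·█··█···
█>█··█··
██···█··
···██···
········

2,1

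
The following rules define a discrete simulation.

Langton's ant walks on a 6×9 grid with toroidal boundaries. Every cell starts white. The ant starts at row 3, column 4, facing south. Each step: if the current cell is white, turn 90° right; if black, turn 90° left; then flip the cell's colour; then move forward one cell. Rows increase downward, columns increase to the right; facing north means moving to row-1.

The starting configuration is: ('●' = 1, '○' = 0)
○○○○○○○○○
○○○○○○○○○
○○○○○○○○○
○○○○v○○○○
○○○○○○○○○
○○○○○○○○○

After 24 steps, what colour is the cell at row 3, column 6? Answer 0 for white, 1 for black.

1

t=0: ○○○○○○○○○
○○○○○○○○○
○○○○○○○○○
○○○○v○○○○
○○○○○○○○○
○○○○○○○○○
t=1: ○○○○○○○○○
○○○○○○○○○
○○○○○○○○○
○○○<●○○○○
○○○○○○○○○
○○○○○○○○○
t=2: ○○○○○○○○○
○○○○○○○○○
○○○^○○○○○
○○○●●○○○○
○○○○○○○○○
○○○○○○○○○
t=3: ○○○○○○○○○
○○○○○○○○○
○○○●>○○○○
○○○●●○○○○
○○○○○○○○○
○○○○○○○○○
t=4: ○○○○○○○○○
○○○○○○○○○
○○○●●○○○○
○○○●v○○○○
○○○○○○○○○
○○○○○○○○○
t=5: ○○○○○○○○○
○○○○○○○○○
○○○●●○○○○
○○○●○>○○○
○○○○○○○○○
○○○○○○○○○
t=6: ○○○○○○○○○
○○○○○○○○○
○○○●●○○○○
○○○●○●○○○
○○○○○v○○○
○○○○○○○○○
t=7: ○○○○○○○○○
○○○○○○○○○
○○○●●○○○○
○○○●○●○○○
○○○○<●○○○
○○○○○○○○○
t=8: ○○○○○○○○○
○○○○○○○○○
○○○●●○○○○
○○○●^●○○○
○○○○●●○○○
○○○○○○○○○
t=9: ○○○○○○○○○
○○○○○○○○○
○○○●●○○○○
○○○●●>○○○
○○○○●●○○○
○○○○○○○○○
t=10: ○○○○○○○○○
○○○○○○○○○
○○○●●^○○○
○○○●●○○○○
○○○○●●○○○
○○○○○○○○○
t=11: ○○○○○○○○○
○○○○○○○○○
○○○●●●>○○
○○○●●○○○○
○○○○●●○○○
○○○○○○○○○
t=12: ○○○○○○○○○
○○○○○○○○○
○○○●●●●○○
○○○●●○v○○
○○○○●●○○○
○○○○○○○○○
t=13: ○○○○○○○○○
○○○○○○○○○
○○○●●●●○○
○○○●●<●○○
○○○○●●○○○
○○○○○○○○○
t=14: ○○○○○○○○○
○○○○○○○○○
○○○●●^●○○
○○○●●●●○○
○○○○●●○○○
○○○○○○○○○
t=15: ○○○○○○○○○
○○○○○○○○○
○○○●<○●○○
○○○●●●●○○
○○○○●●○○○
○○○○○○○○○
t=16: ○○○○○○○○○
○○○○○○○○○
○○○●○○●○○
○○○●v●●○○
○○○○●●○○○
○○○○○○○○○
t=17: ○○○○○○○○○
○○○○○○○○○
○○○●○○●○○
○○○●○>●○○
○○○○●●○○○
○○○○○○○○○
t=18: ○○○○○○○○○
○○○○○○○○○
○○○●○^●○○
○○○●○○●○○
○○○○●●○○○
○○○○○○○○○
t=19: ○○○○○○○○○
○○○○○○○○○
○○○●○●>○○
○○○●○○●○○
○○○○●●○○○
○○○○○○○○○
t=20: ○○○○○○○○○
○○○○○○^○○
○○○●○●○○○
○○○●○○●○○
○○○○●●○○○
○○○○○○○○○
t=21: ○○○○○○○○○
○○○○○○●>○
○○○●○●○○○
○○○●○○●○○
○○○○●●○○○
○○○○○○○○○
t=22: ○○○○○○○○○
○○○○○○●●○
○○○●○●○v○
○○○●○○●○○
○○○○●●○○○
○○○○○○○○○
t=23: ○○○○○○○○○
○○○○○○●●○
○○○●○●<●○
○○○●○○●○○
○○○○●●○○○
○○○○○○○○○
t=24: ○○○○○○○○○
○○○○○○^●○
○○○●○●●●○
○○○●○○●○○
○○○○●●○○○
○○○○○○○○○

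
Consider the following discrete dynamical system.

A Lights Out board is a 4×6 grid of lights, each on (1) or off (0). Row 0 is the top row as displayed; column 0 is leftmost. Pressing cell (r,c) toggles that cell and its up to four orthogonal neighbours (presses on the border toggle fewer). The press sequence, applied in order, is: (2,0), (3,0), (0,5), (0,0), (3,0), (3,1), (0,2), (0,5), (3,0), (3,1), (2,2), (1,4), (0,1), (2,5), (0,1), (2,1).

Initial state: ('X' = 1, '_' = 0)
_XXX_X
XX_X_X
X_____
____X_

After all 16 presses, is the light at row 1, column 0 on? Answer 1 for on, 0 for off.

t=0: _XXX_X
XX_X_X
X_____
____X_
t=1: _XXX_X
_X_X_X
_X____
X___X_
t=2: _XXX_X
_X_X_X
XX____
_X__X_
t=3: _XXXX_
_X_X__
XX____
_X__X_
t=4: X_XXX_
XX_X__
XX____
_X__X_
t=5: X_XXX_
XX_X__
_X____
X___X_
t=6: X_XXX_
XX_X__
______
_XX_X_
t=7: XX__X_
XXXX__
______
_XX_X_
t=8: XX___X
XXXX_X
______
_XX_X_
t=9: XX___X
XXXX_X
X_____
X_X_X_
t=10: XX___X
XXXX_X
XX____
_X__X_
t=11: XX___X
XX_X_X
X_XX__
_XX_X_
t=12: XX__XX
XX__X_
X_XXX_
_XX_X_
t=13: __X_XX
X___X_
X_XXX_
_XX_X_
t=14: __X_XX
X___XX
X_XX_X
_XX_XX
t=15: XX__XX
XX__XX
X_XX_X
_XX_XX
t=16: XX__XX
X___XX
_X_X_X
__X_XX

1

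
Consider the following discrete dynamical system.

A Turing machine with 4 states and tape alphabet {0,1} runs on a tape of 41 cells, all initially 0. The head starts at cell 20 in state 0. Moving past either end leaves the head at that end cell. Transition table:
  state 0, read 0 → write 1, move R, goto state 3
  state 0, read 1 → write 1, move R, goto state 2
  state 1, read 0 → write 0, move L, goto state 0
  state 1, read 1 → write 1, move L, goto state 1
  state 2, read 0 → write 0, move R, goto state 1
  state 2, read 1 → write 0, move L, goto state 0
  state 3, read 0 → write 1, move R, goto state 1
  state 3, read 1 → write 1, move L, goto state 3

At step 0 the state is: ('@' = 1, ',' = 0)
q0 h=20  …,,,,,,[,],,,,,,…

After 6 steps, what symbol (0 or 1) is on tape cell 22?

0

t=0: q0 h=20  …,,,,,,[,],,,,,,…
t=1: q3 h=21  …,,,,,@[,],,,,,,…
t=2: q1 h=22  …,,,,@@[,],,,,,,…
t=3: q0 h=21  …,,,,,@[@],,,,,,…
t=4: q2 h=22  …,,,,@@[,],,,,,,…
t=5: q1 h=23  …,,,@@,[,],,,,,,…
t=6: q0 h=22  …,,,,@@[,],,,,,,…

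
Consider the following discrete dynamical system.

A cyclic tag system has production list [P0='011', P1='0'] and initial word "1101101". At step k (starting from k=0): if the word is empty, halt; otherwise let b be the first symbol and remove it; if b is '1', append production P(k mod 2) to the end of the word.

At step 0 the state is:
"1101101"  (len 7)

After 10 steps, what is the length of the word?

12

0) "1101101"  (len 7)
1) "101101011"  (len 9)
2) "011010110"  (len 9)
3) "11010110"  (len 8)
4) "10101100"  (len 8)
5) "0101100011"  (len 10)
6) "101100011"  (len 9)
7) "01100011011"  (len 11)
8) "1100011011"  (len 10)
9) "100011011011"  (len 12)
10) "000110110110"  (len 12)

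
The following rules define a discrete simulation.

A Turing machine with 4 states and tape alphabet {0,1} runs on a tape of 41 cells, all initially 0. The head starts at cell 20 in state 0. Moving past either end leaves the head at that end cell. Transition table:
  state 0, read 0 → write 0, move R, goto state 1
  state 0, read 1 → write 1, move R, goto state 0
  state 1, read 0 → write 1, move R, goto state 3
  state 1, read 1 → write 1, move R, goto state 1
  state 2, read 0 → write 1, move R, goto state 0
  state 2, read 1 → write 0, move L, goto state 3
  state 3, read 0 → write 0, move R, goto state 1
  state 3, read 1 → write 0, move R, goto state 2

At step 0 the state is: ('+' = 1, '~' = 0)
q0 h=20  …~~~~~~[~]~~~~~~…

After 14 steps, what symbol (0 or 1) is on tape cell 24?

k=0  q0 h=20  …~~~~~~[~]~~~~~~…
k=1  q1 h=21  …~~~~~~[~]~~~~~~…
k=2  q3 h=22  …~~~~~+[~]~~~~~~…
k=3  q1 h=23  …~~~~+~[~]~~~~~~…
k=4  q3 h=24  …~~~+~+[~]~~~~~~…
k=5  q1 h=25  …~~+~+~[~]~~~~~~…
k=6  q3 h=26  …~+~+~+[~]~~~~~~…
k=7  q1 h=27  …+~+~+~[~]~~~~~~…
k=8  q3 h=28  …~+~+~+[~]~~~~~~…
k=9  q1 h=29  …+~+~+~[~]~~~~~~…
k=10  q3 h=30  …~+~+~+[~]~~~~~~…
k=11  q1 h=31  …+~+~+~[~]~~~~~~…
k=12  q3 h=32  …~+~+~+[~]~~~~~~…
k=13  q1 h=33  …+~+~+~[~]~~~~~~…
k=14  q3 h=34  …~+~+~+[~]~~~~~~|

0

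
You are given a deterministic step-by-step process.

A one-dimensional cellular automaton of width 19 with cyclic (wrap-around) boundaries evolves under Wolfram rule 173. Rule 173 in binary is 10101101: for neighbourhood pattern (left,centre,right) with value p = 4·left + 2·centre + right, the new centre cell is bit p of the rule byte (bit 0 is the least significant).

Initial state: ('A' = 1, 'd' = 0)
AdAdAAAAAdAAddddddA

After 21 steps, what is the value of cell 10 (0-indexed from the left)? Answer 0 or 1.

gen 0: AdAdAAAAAdAAddddddA
gen 1: dAAAAAAAdAAddAAAAdA
gen 2: AAAAAAAdAAdddAAAdAA
gen 3: AAAAAAdAAddAdAAdAAA
gen 4: AAAAAdAAdddAAAdAAAA
gen 5: AAAAdAAddAdAAdAAAAA
gen 6: AAAdAAdddAAAdAAAAAA
gen 7: AAdAAddAdAAdAAAAAAA
gen 8: AdAAdddAAAdAAAAAAAA
gen 9: dAAddAdAAdAAAAAAAAA
gen 10: AAdddAAAdAAAAAAAAAd
gen 11: AddAdAAdAAAAAAAAAdA
gen 12: dddAAAdAAAAAAAAAdAA
gen 13: dAdAAdAAAAAAAAAdAAd
gen 14: dAAAdAAAAAAAAAdAAdd
gen 15: dAAdAAAAAAAAAdAAddA
gen 16: AAdAAAAAAAAAdAAdddA
gen 17: AdAAAAAAAAAdAAddAdA
gen 18: dAAAAAAAAAdAAdddAAA
gen 19: AAAAAAAAAdAAddAdAAd
gen 20: AAAAAAAAdAAdddAAAdA
gen 21: AAAAAAAdAAddAdAAdAA

0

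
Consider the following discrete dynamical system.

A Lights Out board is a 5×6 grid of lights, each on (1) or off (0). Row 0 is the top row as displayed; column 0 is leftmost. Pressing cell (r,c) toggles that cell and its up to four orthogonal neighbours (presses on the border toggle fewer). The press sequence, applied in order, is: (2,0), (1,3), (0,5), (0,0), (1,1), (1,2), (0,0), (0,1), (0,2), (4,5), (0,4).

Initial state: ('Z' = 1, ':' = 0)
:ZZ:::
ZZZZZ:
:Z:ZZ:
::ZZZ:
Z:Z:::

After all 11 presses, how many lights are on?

t=0: :ZZ:::
ZZZZZ:
:Z:ZZ:
::ZZZ:
Z:Z:::
t=1: :ZZ:::
:ZZZZ:
Z::ZZ:
Z:ZZZ:
Z:Z:::
t=2: :ZZZ::
:Z::::
Z:::Z:
Z:ZZZ:
Z:Z:::
t=3: :ZZZZZ
:Z:::Z
Z:::Z:
Z:ZZZ:
Z:Z:::
t=4: Z:ZZZZ
ZZ:::Z
Z:::Z:
Z:ZZZ:
Z:Z:::
t=5: ZZZZZZ
::Z::Z
ZZ::Z:
Z:ZZZ:
Z:Z:::
t=6: ZZ:ZZZ
:Z:Z:Z
ZZZ:Z:
Z:ZZZ:
Z:Z:::
t=7: :::ZZZ
ZZ:Z:Z
ZZZ:Z:
Z:ZZZ:
Z:Z:::
t=8: ZZZZZZ
Z::Z:Z
ZZZ:Z:
Z:ZZZ:
Z:Z:::
t=9: Z:::ZZ
Z:ZZ:Z
ZZZ:Z:
Z:ZZZ:
Z:Z:::
t=10: Z:::ZZ
Z:ZZ:Z
ZZZ:Z:
Z:ZZZZ
Z:Z:ZZ
t=11: Z::Z::
Z:ZZZZ
ZZZ:Z:
Z:ZZZZ
Z:Z:ZZ

20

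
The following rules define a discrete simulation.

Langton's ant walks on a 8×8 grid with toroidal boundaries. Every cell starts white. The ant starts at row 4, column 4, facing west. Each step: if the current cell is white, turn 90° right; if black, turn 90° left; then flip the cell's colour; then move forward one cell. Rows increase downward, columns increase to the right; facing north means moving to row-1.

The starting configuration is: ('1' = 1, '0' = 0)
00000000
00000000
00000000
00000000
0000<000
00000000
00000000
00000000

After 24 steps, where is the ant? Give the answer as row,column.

6,6

t=0: 00000000
00000000
00000000
00000000
0000<000
00000000
00000000
00000000
t=1: 00000000
00000000
00000000
0000^000
00001000
00000000
00000000
00000000
t=2: 00000000
00000000
00000000
00001>00
00001000
00000000
00000000
00000000
t=3: 00000000
00000000
00000000
00001100
00001v00
00000000
00000000
00000000
t=4: 00000000
00000000
00000000
00001100
0000<100
00000000
00000000
00000000
t=5: 00000000
00000000
00000000
00001100
00000100
0000v000
00000000
00000000
t=6: 00000000
00000000
00000000
00001100
00000100
000<1000
00000000
00000000
t=7: 00000000
00000000
00000000
00001100
000^0100
00011000
00000000
00000000
t=8: 00000000
00000000
00000000
00001100
0001>100
00011000
00000000
00000000
t=9: 00000000
00000000
00000000
00001100
00011100
0001v000
00000000
00000000
t=10: 00000000
00000000
00000000
00001100
00011100
00010>00
00000000
00000000
t=11: 00000000
00000000
00000000
00001100
00011100
00010100
00000v00
00000000
t=12: 00000000
00000000
00000000
00001100
00011100
00010100
0000<100
00000000
t=13: 00000000
00000000
00000000
00001100
00011100
0001^100
00001100
00000000
t=14: 00000000
00000000
00000000
00001100
00011100
00011>00
00001100
00000000
t=15: 00000000
00000000
00000000
00001100
00011^00
00011000
00001100
00000000
t=16: 00000000
00000000
00000000
00001100
0001<000
00011000
00001100
00000000
t=17: 00000000
00000000
00000000
00001100
00010000
0001v000
00001100
00000000
t=18: 00000000
00000000
00000000
00001100
00010000
00010>00
00001100
00000000
t=19: 00000000
00000000
00000000
00001100
00010000
00010100
00001v00
00000000
t=20: 00000000
00000000
00000000
00001100
00010000
00010100
000010>0
00000000
t=21: 00000000
00000000
00000000
00001100
00010000
00010100
00001010
000000v0
t=22: 00000000
00000000
00000000
00001100
00010000
00010100
00001010
00000<10
t=23: 00000000
00000000
00000000
00001100
00010000
00010100
00001^10
00000110
t=24: 00000000
00000000
00000000
00001100
00010000
00010100
000011>0
00000110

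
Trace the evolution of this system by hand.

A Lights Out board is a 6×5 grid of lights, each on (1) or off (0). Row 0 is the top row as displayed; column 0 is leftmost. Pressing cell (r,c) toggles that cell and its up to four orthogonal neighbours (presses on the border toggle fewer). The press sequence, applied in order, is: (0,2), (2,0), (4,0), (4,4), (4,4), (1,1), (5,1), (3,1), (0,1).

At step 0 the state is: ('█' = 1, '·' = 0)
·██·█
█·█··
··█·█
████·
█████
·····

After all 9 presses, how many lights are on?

gen 0: ·██·█
█·█··
··█·█
████·
█████
·····
gen 1: ···██
█····
··█·█
████·
█████
·····
gen 2: ···██
·····
███·█
·███·
█████
·····
gen 3: ···██
·····
███·█
████·
··███
█····
gen 4: ···██
·····
███·█
█████
··█··
█···█
gen 5: ···██
·····
███·█
████·
··███
█····
gen 6: ·█·██
███··
█·█·█
████·
··███
█····
gen 7: ·█·██
███··
█·█·█
████·
·████
·██··
gen 8: ·█·██
███··
███·█
···█·
··███
·██··
gen 9: █·███
█·█··
███·█
···█·
··███
·██··

16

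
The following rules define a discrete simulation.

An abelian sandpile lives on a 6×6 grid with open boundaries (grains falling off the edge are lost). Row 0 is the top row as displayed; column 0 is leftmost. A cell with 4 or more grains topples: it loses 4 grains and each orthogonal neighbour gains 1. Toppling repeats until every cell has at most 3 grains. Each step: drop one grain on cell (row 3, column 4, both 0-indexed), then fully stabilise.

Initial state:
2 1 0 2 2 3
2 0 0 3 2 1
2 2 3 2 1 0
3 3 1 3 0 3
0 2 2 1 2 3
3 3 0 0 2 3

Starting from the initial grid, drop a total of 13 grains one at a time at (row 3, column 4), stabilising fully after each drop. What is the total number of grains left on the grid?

62

[0] 2 1 0 2 2 3
2 0 0 3 2 1
2 2 3 2 1 0
3 3 1 3 0 3
0 2 2 1 2 3
3 3 0 0 2 3
[1] 2 1 0 2 2 3
2 0 0 3 2 1
2 2 3 2 1 0
3 3 1 3 1 3
0 2 2 1 2 3
3 3 0 0 2 3
[2] 2 1 0 2 2 3
2 0 0 3 2 1
2 2 3 2 1 0
3 3 1 3 2 3
0 2 2 1 2 3
3 3 0 0 2 3
[3] 2 1 0 2 2 3
2 0 0 3 2 1
2 2 3 2 1 0
3 3 1 3 3 3
0 2 2 1 2 3
3 3 0 0 2 3
[4] 2 1 0 2 2 3
2 0 0 3 2 1
2 2 3 3 2 1
3 3 2 0 3 1
0 2 2 3 1 2
3 3 0 1 0 1
[5] 2 1 0 2 2 3
2 0 0 3 2 1
2 2 3 3 3 1
3 3 2 1 0 2
0 2 2 3 2 2
3 3 0 1 0 1
[6] 2 1 0 2 2 3
2 0 0 3 2 1
2 2 3 3 3 1
3 3 2 1 1 2
0 2 2 3 2 2
3 3 0 1 0 1
[7] 2 1 0 2 2 3
2 0 0 3 2 1
2 2 3 3 3 1
3 3 2 1 2 2
0 2 2 3 2 2
3 3 0 1 0 1
[8] 2 1 0 2 2 3
2 0 0 3 2 1
2 2 3 3 3 1
3 3 2 1 3 2
0 2 2 3 2 2
3 3 0 1 0 1
[9] 2 1 0 3 3 3
2 0 2 1 0 2
2 3 0 2 2 2
3 3 3 3 1 3
0 2 2 3 3 2
3 3 0 1 0 1
[10] 2 1 0 3 3 3
2 0 2 1 0 2
2 3 0 2 2 2
3 3 3 3 2 3
0 2 2 3 3 2
3 3 0 1 0 1
[11] 2 1 0 3 3 3
2 0 2 1 0 2
2 3 0 2 2 2
3 3 3 3 3 3
0 2 2 3 3 2
3 3 0 1 0 1
[12] 2 1 0 3 3 3
3 1 2 1 0 2
0 1 2 3 3 3
1 3 2 2 3 1
3 1 1 2 2 0
0 1 2 2 1 2
[13] 2 1 0 3 3 3
3 1 2 2 1 3
0 1 3 1 2 0
1 3 3 0 2 3
3 1 1 3 3 0
0 1 2 2 1 2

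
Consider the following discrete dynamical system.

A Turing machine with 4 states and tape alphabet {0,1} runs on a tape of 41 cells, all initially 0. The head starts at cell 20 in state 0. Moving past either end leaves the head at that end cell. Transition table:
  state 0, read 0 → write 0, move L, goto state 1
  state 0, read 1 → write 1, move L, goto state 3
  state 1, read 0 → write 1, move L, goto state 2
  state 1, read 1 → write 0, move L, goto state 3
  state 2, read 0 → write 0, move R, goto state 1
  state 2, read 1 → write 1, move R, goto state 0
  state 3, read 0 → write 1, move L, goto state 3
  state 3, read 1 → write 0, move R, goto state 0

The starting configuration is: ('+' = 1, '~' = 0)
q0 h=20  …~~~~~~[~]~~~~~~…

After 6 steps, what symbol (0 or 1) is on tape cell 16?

k=0  q0 h=20  …~~~~~~[~]~~~~~~…
k=1  q1 h=19  …~~~~~~[~]~~~~~~…
k=2  q2 h=18  …~~~~~~[~]+~~~~~…
k=3  q1 h=19  …~~~~~~[+]~~~~~~…
k=4  q3 h=18  …~~~~~~[~]~~~~~~…
k=5  q3 h=17  …~~~~~~[~]+~~~~~…
k=6  q3 h=16  …~~~~~~[~]++~~~~…

0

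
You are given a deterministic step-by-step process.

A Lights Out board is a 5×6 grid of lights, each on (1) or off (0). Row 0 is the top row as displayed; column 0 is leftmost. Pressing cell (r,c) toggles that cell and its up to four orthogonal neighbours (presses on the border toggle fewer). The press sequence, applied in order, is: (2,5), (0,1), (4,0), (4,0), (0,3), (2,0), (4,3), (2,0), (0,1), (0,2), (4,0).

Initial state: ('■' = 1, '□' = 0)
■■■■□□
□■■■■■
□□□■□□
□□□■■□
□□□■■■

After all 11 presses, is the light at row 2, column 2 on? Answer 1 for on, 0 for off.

0

k=0  ■■■■□□
□■■■■■
□□□■□□
□□□■■□
□□□■■■
k=1  ■■■■□□
□■■■■□
□□□■■■
□□□■■■
□□□■■■
k=2  □□□■□□
□□■■■□
□□□■■■
□□□■■■
□□□■■■
k=3  □□□■□□
□□■■■□
□□□■■■
■□□■■■
■■□■■■
k=4  □□□■□□
□□■■■□
□□□■■■
□□□■■■
□□□■■■
k=5  □□■□■□
□□■□■□
□□□■■■
□□□■■■
□□□■■■
k=6  □□■□■□
■□■□■□
■■□■■■
■□□■■■
□□□■■■
k=7  □□■□■□
■□■□■□
■■□■■■
■□□□■■
□□■□□■
k=8  □□■□■□
□□■□■□
□□□■■■
□□□□■■
□□■□□■
k=9  ■■□□■□
□■■□■□
□□□■■■
□□□□■■
□□■□□■
k=10  ■□■■■□
□■□□■□
□□□■■■
□□□□■■
□□■□□■
k=11  ■□■■■□
□■□□■□
□□□■■■
■□□□■■
■■■□□■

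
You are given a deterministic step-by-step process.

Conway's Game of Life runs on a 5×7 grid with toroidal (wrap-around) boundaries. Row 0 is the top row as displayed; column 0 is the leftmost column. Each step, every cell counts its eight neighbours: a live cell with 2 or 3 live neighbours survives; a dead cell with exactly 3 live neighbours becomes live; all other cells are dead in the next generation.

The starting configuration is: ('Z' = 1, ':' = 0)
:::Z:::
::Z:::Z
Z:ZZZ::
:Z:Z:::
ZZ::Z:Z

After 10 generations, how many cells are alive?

0) :::Z:::
::Z:::Z
Z:ZZZ::
:Z:Z:::
ZZ::Z:Z
1) :ZZZ:ZZ
:ZZ:Z::
Z:::Z::
:::::ZZ
ZZ:ZZ::
2) :::::ZZ
::::Z:Z
ZZ:ZZ:Z
:Z:Z:ZZ
:Z:Z:::
3) Z:::ZZZ
:::ZZ::
:Z:Z:::
:Z:Z:ZZ
:::::::
4) :::ZZZZ
Z:ZZ::Z
Z::Z:Z:
Z:::Z::
:::::::
5) Z:ZZZZZ
ZZZ::::
Z:ZZ:Z:
::::Z:Z
:::Z::Z
6) ::::ZZ:
:::::::
Z:ZZZZ:
Z:Z:Z:Z
::Z::::
7) :::::::
::::::Z
Z:Z:ZZ:
Z:Z:Z:Z
:Z::Z:Z
8) Z::::Z:
:::::ZZ
Z:::Z::
::Z:Z::
:Z:Z::Z
9) Z:::ZZ:
Z:::ZZ:
:::ZZ:Z
ZZZ:ZZ:
ZZZZZZZ
10) ::Z::::
Z::::::
::Z::::
:::::::
:::::::

3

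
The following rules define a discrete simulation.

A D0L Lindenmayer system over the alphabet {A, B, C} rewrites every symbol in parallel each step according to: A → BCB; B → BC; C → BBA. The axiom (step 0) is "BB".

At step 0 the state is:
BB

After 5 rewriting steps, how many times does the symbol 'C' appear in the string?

step 0: BB
step 1: BCBC
step 2: BCBBABCBBA
step 3: BCBBABCBCBCBBCBBABCBCBCB
step 4: BCBBABCBCBCBBCBBABCBBABCBBABCBCBBABCBCBCBBCBBABCBBABCBBABC
step 5: BCBBABCBCBCBBCBBABCBBABCBBABCBCBBABCBCBCBBCBBABCBCBCBBCBBA…BCBBABCBBABCBBABCBCBBABCBCBCBBCBBABCBCBCBBCBBABCBCBCBBCBBA  (len 140)

42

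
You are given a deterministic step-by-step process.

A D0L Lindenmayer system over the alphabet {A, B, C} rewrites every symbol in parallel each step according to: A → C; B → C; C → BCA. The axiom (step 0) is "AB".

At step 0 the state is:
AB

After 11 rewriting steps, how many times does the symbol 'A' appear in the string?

step 0: AB
step 1: CC
step 2: BCABCA
step 3: CBCACCBCAC
step 4: BCACBCACBCABCACBCACBCA
step 5: CBCACBCACBCACBCACBCACCBCACBCACBCACBCACBCAC
step 6: BCACBCACBCACBCACBCACBCACBCACBCACBCACBCACBCABCACBCACBCACBCACBCACBCACBCACBCACBCACBCACBCA
step 7: CBCACBCACBCACBCACBCACBCACBCACBCACBCACBCACBCACBCACBCACBCACB…ACBCACBCACBCACBCACBCACBCACBCACBCACBCACBCACBCACBCACBCACBCAC  (len 170)
step 8: BCACBCACBCACBCACBCACBCACBCACBCACBCACBCACBCACBCACBCACBCACBC…CACBCACBCACBCACBCACBCACBCACBCACBCACBCACBCACBCACBCACBCACBCA  (len 342)
step 9: CBCACBCACBCACBCACBCACBCACBCACBCACBCACBCACBCACBCACBCACBCACB…ACBCACBCACBCACBCACBCACBCACBCACBCACBCACBCACBCACBCACBCACBCAC  (len 682)
step 10: BCACBCACBCACBCACBCACBCACBCACBCACBCACBCACBCACBCACBCACBCACBC…CACBCACBCACBCACBCACBCACBCACBCACBCACBCACBCACBCACBCACBCACBCA  (len 1366)
step 11: CBCACBCACBCACBCACBCACBCACBCACBCACBCACBCACBCACBCACBCACBCACB…ACBCACBCACBCACBCACBCACBCACBCACBCACBCACBCACBCACBCACBCACBCAC  (len 2730)

682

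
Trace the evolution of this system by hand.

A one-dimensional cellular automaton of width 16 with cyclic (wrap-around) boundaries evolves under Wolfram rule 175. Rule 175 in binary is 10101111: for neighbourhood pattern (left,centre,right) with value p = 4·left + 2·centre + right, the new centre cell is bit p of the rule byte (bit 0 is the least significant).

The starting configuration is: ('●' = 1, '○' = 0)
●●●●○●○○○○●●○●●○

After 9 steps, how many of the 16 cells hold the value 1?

[0] ●●●●○●○○○○●●○●●○
[1] ●●●○●●○●●●●○●●○●
[2] ●●○●●○●●●●○●●○●●
[3] ●○●●○●●●●○●●○●●●
[4] ○●●○●●●●○●●○●●●●
[5] ●●○●●●●○●●○●●●●○
[6] ●○●●●●○●●○●●●●○●
[7] ○●●●●○●●○●●●●○●●
[8] ●●●●○●●○●●●●○●●○
[9] ●●●○●●○●●●●○●●○●

12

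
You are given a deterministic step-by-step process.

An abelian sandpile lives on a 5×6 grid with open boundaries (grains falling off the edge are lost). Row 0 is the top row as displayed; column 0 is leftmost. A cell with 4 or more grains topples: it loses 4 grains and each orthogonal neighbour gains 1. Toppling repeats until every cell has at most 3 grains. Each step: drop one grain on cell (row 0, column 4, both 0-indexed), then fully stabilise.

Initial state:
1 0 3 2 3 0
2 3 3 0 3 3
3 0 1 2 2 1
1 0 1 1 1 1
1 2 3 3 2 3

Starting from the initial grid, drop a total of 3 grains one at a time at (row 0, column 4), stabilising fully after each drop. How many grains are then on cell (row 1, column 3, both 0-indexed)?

1

0) 1 0 3 2 3 0
2 3 3 0 3 3
3 0 1 2 2 1
1 0 1 1 1 1
1 2 3 3 2 3
1) 1 0 3 3 1 2
2 3 3 1 1 0
3 0 1 2 3 2
1 0 1 1 1 1
1 2 3 3 2 3
2) 1 0 3 3 2 2
2 3 3 1 1 0
3 0 1 2 3 2
1 0 1 1 1 1
1 2 3 3 2 3
3) 1 0 3 3 3 2
2 3 3 1 1 0
3 0 1 2 3 2
1 0 1 1 1 1
1 2 3 3 2 3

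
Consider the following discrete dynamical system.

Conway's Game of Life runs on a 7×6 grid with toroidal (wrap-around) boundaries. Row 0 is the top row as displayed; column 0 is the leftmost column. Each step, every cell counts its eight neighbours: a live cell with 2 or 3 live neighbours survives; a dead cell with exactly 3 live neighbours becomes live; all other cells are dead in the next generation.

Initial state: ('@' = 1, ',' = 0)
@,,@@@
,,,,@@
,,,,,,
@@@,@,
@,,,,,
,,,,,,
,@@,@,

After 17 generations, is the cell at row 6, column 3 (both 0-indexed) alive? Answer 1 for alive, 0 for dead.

0) @,,@@@
,,,,@@
,,,,,,
@@@,@,
@,,,,,
,,,,,,
,@@,@,
1) @@@,,,
@,,@,,
@@,@@,
@@,,,@
@,,,,@
,@,,,,
@@@,@,
2) ,,,,,,
,,,@@,
,,,@@,
,,@,,,
,,,,,@
,,@,,,
,,,@,@
3) ,,,@,,
,,,@@,
,,@,@,
,,,@@,
,,,,,,
,,,,@,
,,,,,,
4) ,,,@@,
,,@,@,
,,@,,@
,,,@@,
,,,@@,
,,,,,,
,,,,,,
5) ,,,@@,
,,@,@@
,,@,,@
,,@,,@
,,,@@,
,,,,,,
,,,,,,
6) ,,,@@@
,,@,,@
@@@,,@
,,@,,@
,,,@@,
,,,,,,
,,,,,,
7) ,,,@@@
,,@,,,
,,@@@@
,,@,,@
,,,@@,
,,,,,,
,,,,@,
8) ,,,@@@
,,@,,,
,@@,@@
,,@,,@
,,,@@,
,,,@@,
,,,@@@
9) ,,@,,@
@@@,,,
@@@,@@
@@@,,@
,,@,,@
,,@,,,
,,@,,,
10) @,@@,,
,,,,@,
,,,,@,
,,,,,,
,,@@,@
,@@@,,
,@@@,,
11) ,,,,@,
,,,,@@
,,,,,,
,,,@@,
,@,@@,
@,,,,,
@,,,@,
12) ,,,@@,
,,,,@@
,,,@,@
,,@@@,
,,@@@@
@@,@@,
,,,,,,
13) ,,,@@@
,,,,,@
,,@,,@
,,,,,,
@,,,,,
@@,,,,
,,@,,@
14) @,,@,@
@,,@,@
,,,,,,
,,,,,,
@@,,,,
@@,,,@
,@@@,@
15) ,,,@,,
@,,,,@
,,,,,,
,,,,,,
,@,,,@
,,,,@@
,,,@,,
16) ,,,,@,
,,,,,,
,,,,,,
,,,,,,
@,,,@@
@,,,@@
,,,@,,
17) ,,,,,,
,,,,,,
,,,,,,
,,,,,@
@,,,@,
@,,@,,
,,,@,,

1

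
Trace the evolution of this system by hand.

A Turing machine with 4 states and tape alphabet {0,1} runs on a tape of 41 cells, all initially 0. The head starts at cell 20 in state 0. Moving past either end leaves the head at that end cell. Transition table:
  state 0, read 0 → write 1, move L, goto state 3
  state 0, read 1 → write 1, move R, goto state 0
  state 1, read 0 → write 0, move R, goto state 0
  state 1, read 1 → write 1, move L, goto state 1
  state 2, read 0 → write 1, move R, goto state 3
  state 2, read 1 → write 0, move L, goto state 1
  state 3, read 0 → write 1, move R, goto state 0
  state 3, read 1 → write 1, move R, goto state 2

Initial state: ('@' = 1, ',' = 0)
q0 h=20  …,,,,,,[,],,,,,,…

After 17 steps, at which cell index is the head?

step 0: q0 h=20  …,,,,,,[,],,,,,,…
step 1: q3 h=19  …,,,,,,[,]@,,,,,…
step 2: q0 h=20  …,,,,,@[@],,,,,,…
step 3: q0 h=21  …,,,,@@[,],,,,,,…
step 4: q3 h=20  …,,,,,@[@]@,,,,,…
step 5: q2 h=21  …,,,,@@[@],,,,,,…
step 6: q1 h=20  …,,,,,@[@],,,,,,…
step 7: q1 h=19  …,,,,,,[@]@,,,,,…
step 8: q1 h=18  …,,,,,,[,]@@,,,,…
step 9: q0 h=19  …,,,,,,[@]@,,,,,…
step 10: q0 h=20  …,,,,,@[@],,,,,,…
step 11: q0 h=21  …,,,,@@[,],,,,,,…
step 12: q3 h=20  …,,,,,@[@]@,,,,,…
step 13: q2 h=21  …,,,,@@[@],,,,,,…
step 14: q1 h=20  …,,,,,@[@],,,,,,…
step 15: q1 h=19  …,,,,,,[@]@,,,,,…
step 16: q1 h=18  …,,,,,,[,]@@,,,,…
step 17: q0 h=19  …,,,,,,[@]@,,,,,…

19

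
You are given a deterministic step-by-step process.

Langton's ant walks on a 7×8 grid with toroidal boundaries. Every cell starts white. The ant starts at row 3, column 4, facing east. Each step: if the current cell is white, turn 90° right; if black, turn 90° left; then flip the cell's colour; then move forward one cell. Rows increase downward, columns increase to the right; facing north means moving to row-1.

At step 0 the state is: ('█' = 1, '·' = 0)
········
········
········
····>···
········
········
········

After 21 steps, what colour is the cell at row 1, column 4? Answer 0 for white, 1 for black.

step 0: ········
········
········
····>···
········
········
········
step 1: ········
········
········
····█···
····v···
········
········
step 2: ········
········
········
····█···
···<█···
········
········
step 3: ········
········
········
···^█···
···██···
········
········
step 4: ········
········
········
···█>···
···██···
········
········
step 5: ········
········
····^···
···█····
···██···
········
········
step 6: ········
········
····█>··
···█····
···██···
········
········
step 7: ········
········
····██··
···█·v··
···██···
········
········
step 8: ········
········
····██··
···█<█··
···██···
········
········
step 9: ········
········
····^█··
···███··
···██···
········
········
step 10: ········
········
···<·█··
···███··
···██···
········
········
step 11: ········
···^····
···█·█··
···███··
···██···
········
········
step 12: ········
···█>···
···█·█··
···███··
···██···
········
········
step 13: ········
···██···
···█v█··
···███··
···██···
········
········
step 14: ········
···██···
···<██··
···███··
···██···
········
········
step 15: ········
···██···
····██··
···v██··
···██···
········
········
step 16: ········
···██···
····██··
····>█··
···██···
········
········
step 17: ········
···██···
····^█··
·····█··
···██···
········
········
step 18: ········
···██···
···<·█··
·····█··
···██···
········
········
step 19: ········
···^█···
···█·█··
·····█··
···██···
········
········
step 20: ········
··<·█···
···█·█··
·····█··
···██···
········
········
step 21: ··^·····
··█·█···
···█·█··
·····█··
···██···
········
········

1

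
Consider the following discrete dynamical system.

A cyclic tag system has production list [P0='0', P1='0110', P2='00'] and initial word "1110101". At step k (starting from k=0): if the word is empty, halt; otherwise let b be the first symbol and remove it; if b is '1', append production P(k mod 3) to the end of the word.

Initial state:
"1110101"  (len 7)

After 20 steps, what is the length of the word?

t=0: "1110101"  (len 7)
t=1: "1101010"  (len 7)
t=2: "1010100110"  (len 10)
t=3: "01010011000"  (len 11)
t=4: "1010011000"  (len 10)
t=5: "0100110000110"  (len 13)
t=6: "100110000110"  (len 12)
t=7: "001100001100"  (len 12)
t=8: "01100001100"  (len 11)
t=9: "1100001100"  (len 10)
t=10: "1000011000"  (len 10)
t=11: "0000110000110"  (len 13)
t=12: "000110000110"  (len 12)
t=13: "00110000110"  (len 11)
t=14: "0110000110"  (len 10)
t=15: "110000110"  (len 9)
t=16: "100001100"  (len 9)
t=17: "000011000110"  (len 12)
t=18: "00011000110"  (len 11)
t=19: "0011000110"  (len 10)
t=20: "011000110"  (len 9)

9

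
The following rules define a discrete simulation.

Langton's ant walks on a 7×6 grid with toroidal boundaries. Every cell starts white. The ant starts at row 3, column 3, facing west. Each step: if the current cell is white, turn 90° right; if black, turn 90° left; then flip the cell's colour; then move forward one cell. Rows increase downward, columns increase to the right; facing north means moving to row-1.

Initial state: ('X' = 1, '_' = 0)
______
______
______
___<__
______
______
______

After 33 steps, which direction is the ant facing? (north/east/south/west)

north

step 0: ______
______
______
___<__
______
______
______
step 1: ______
______
___^__
___X__
______
______
______
step 2: ______
______
___X>_
___X__
______
______
______
step 3: ______
______
___XX_
___Xv_
______
______
______
step 4: ______
______
___XX_
___<X_
______
______
______
step 5: ______
______
___XX_
____X_
___v__
______
______
step 6: ______
______
___XX_
____X_
__<X__
______
______
step 7: ______
______
___XX_
__^_X_
__XX__
______
______
step 8: ______
______
___XX_
__X>X_
__XX__
______
______
step 9: ______
______
___XX_
__XXX_
__Xv__
______
______
step 10: ______
______
___XX_
__XXX_
__X_>_
______
______
step 11: ______
______
___XX_
__XXX_
__X_X_
____v_
______
step 12: ______
______
___XX_
__XXX_
__X_X_
___<X_
______
step 13: ______
______
___XX_
__XXX_
__X^X_
___XX_
______
step 14: ______
______
___XX_
__XXX_
__XX>_
___XX_
______
step 15: ______
______
___XX_
__XX^_
__XX__
___XX_
______
step 16: ______
______
___XX_
__X<__
__XX__
___XX_
______
step 17: ______
______
___XX_
__X___
__Xv__
___XX_
______
step 18: ______
______
___XX_
__X___
__X_>_
___XX_
______
step 19: ______
______
___XX_
__X___
__X_X_
___Xv_
______
step 20: ______
______
___XX_
__X___
__X_X_
___X_>
______
step 21: ______
______
___XX_
__X___
__X_X_
___X_X
_____v
step 22: ______
______
___XX_
__X___
__X_X_
___X_X
____<X
step 23: ______
______
___XX_
__X___
__X_X_
___X^X
____XX
step 24: ______
______
___XX_
__X___
__X_X_
___XX>
____XX
step 25: ______
______
___XX_
__X___
__X_X^
___XX_
____XX
step 26: ______
______
___XX_
__X___
>_X_XX
___XX_
____XX
step 27: ______
______
___XX_
__X___
X_X_XX
v__XX_
____XX
step 28: ______
______
___XX_
__X___
X_X_XX
X__XX<
____XX
step 29: ______
______
___XX_
__X___
X_X_X^
X__XXX
____XX
step 30: ______
______
___XX_
__X___
X_X_<_
X__XXX
____XX
step 31: ______
______
___XX_
__X___
X_X___
X__XvX
____XX
step 32: ______
______
___XX_
__X___
X_X___
X__X_>
____XX
step 33: ______
______
___XX_
__X___
X_X__^
X__X__
____XX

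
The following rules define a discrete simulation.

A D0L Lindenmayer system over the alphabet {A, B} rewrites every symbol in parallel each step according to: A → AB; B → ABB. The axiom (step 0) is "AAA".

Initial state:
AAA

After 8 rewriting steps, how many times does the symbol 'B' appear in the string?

2961

0) AAA
1) ABABAB
2) ABABBABABBABABB
3) ABABBABABBABBABABBABABBABBABABBABABBABB
4) ABABBABABBABBABABBABABBABBABABBABBABABBABABBABBABABBABABBABBABABBABBABABBABABBABBABABBABABBABBABABBABB
5) ABABBABABBABBABABBABABBABBABABBABBABABBABABBABBABABBABABBA…ABBABABBABABBABBABABBABABBABBABABBABBABABBABABBABBABABBABB  (len 267)
6) ABABBABABBABBABABBABABBABBABABBABBABABBABABBABBABABBABABBA…ABBABABBABABBABBABABBABABBABBABABBABBABABBABABBABBABABBABB  (len 699)
7) ABABBABABBABBABABBABABBABBABABBABBABABBABABBABBABABBABABBA…ABBABABBABABBABBABABBABABBABBABABBABBABABBABABBABBABABBABB  (len 1830)
8) ABABBABABBABBABABBABABBABBABABBABBABABBABABBABBABABBABABBA…ABBABABBABABBABBABABBABABBABBABABBABBABABBABABBABBABABBABB  (len 4791)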